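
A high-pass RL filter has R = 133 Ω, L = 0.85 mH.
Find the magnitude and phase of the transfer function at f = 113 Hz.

Step 1 — Angular frequency: ω = 2π·113 = 710 rad/s.
Step 2 — Transfer function: H(jω) = jωL/(R + jωL).
Step 3 — Numerator jωL = j·0.6035; denominator R + jωL = 133 + j0.6035.
Step 4 — H = 2.059e-05 + j0.004538.
Step 5 — Magnitude: |H| = 0.004538 (-46.9 dB); phase: φ = 89.7°.

|H| = 0.004538 (-46.9 dB), φ = 89.7°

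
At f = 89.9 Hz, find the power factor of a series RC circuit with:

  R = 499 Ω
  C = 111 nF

Step 1 — Angular frequency: ω = 2π·f = 2π·89.9 = 564.9 rad/s.
Step 2 — Component impedances:
  R: Z = R = 499 Ω
  C: Z = 1/(jωC) = -j/(ω·C) = 0 - j1.595e+04 Ω
Step 3 — Series combination: Z_total = R + C = 499 - j1.595e+04 Ω = 1.596e+04∠-88.2° Ω.
Step 4 — Power factor: PF = cos(φ) = Re(Z)/|Z| = 499/1.596e+04 = 0.03127.
Step 5 — Type: Im(Z) = -1.595e+04 ⇒ leading (phase φ = -88.2°).

PF = 0.03127 (leading, φ = -88.2°)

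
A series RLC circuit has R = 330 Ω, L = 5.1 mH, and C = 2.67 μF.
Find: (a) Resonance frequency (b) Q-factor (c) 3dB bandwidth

Step 1 — Resonance: ω₀ = 1/√(LC) = 1/√(0.0051·2.67e-06) = 8570 rad/s.
Step 2 — f₀ = ω₀/(2π) = 1364 Hz.
Step 3 — Series Q: Q = ω₀L/R = 8570·0.0051/330 = 0.1324.
Step 4 — Bandwidth: Δω = ω₀/Q = 6.471e+04 rad/s; BW = Δω/(2π) = 1.03e+04 Hz.

(a) f₀ = 1364 Hz  (b) Q = 0.1324  (c) BW = 1.03e+04 Hz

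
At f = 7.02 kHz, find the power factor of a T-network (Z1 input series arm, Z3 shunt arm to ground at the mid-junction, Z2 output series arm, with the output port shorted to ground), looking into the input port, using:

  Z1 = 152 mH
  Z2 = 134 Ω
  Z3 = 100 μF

Step 1 — Angular frequency: ω = 2π·f = 2π·7020 = 4.411e+04 rad/s.
Step 2 — Component impedances:
  Z1: Z = jωL = j·4.411e+04·0.152 = 0 + j6704 Ω
  Z2: Z = R = 134 Ω
  Z3: Z = 1/(jωC) = -j/(ω·C) = 0 - j0.2267 Ω
Step 3 — With the output port shorted to ground, the output series arm Z2 runs from the junction to ground; the shunt arm Z3 also runs from the junction to ground. They appear in parallel: Z3 || Z2 = 0.0003836 - j0.2267 Ω.
Step 4 — Series with input arm Z1: Z_in = Z1 + (Z3 || Z2) = 0.0003836 + j6704 Ω = 6704∠90.0° Ω.
Step 5 — Power factor: PF = cos(φ) = Re(Z)/|Z| = 0.0003836/6704 = 5.722e-08.
Step 6 — Type: Im(Z) = 6704 ⇒ lagging (phase φ = 90.0°).

PF = 5.722e-08 (lagging, φ = 90.0°)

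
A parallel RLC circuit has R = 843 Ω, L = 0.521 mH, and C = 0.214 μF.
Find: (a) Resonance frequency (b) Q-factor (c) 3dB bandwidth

Step 1 — Resonance: ω₀ = 1/√(LC) = 1/√(0.000521·2.14e-07) = 9.471e+04 rad/s.
Step 2 — f₀ = ω₀/(2π) = 1.507e+04 Hz.
Step 3 — Parallel Q: Q = R/(ω₀L) = 843/(9.471e+04·0.000521) = 17.09.
Step 4 — Bandwidth: Δω = ω₀/Q = 5543 rad/s; BW = Δω/(2π) = 882.2 Hz.

(a) f₀ = 1.507e+04 Hz  (b) Q = 17.09  (c) BW = 882.2 Hz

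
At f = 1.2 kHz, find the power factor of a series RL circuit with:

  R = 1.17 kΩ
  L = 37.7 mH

Step 1 — Angular frequency: ω = 2π·f = 2π·1200 = 7540 rad/s.
Step 2 — Component impedances:
  R: Z = R = 1170 Ω
  L: Z = jωL = j·7540·0.0377 = 0 + j284.3 Ω
Step 3 — Series combination: Z_total = R + L = 1170 + j284.3 Ω = 1204∠13.7° Ω.
Step 4 — Power factor: PF = cos(φ) = Re(Z)/|Z| = 1170/1204.03 = 0.9717.
Step 5 — Type: Im(Z) = 284.3 ⇒ lagging (phase φ = 13.7°).

PF = 0.9717 (lagging, φ = 13.7°)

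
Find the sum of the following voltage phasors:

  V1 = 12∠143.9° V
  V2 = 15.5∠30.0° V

Step 1 — Convert each phasor to rectangular form:
  V1 = 12·(cos(143.9°) + j·sin(143.9°)) = -9.696 + j7.07 V
  V2 = 15.5·(cos(30.0°) + j·sin(30.0°)) = 13.42 + j7.75 V
Step 2 — Sum components: V_total = 3.728 + j14.82 V.
Step 3 — Convert to polar: |V_total| = 15.28 V, ∠V_total = 75.9°.

V_total = 15.28∠75.9° V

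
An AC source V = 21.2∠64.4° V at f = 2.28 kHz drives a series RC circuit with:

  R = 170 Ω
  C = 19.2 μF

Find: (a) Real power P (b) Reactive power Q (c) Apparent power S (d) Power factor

Step 1 — Angular frequency: ω = 2π·f = 2π·2280 = 1.433e+04 rad/s.
Step 2 — Component impedances:
  R: Z = R = 170 Ω
  C: Z = 1/(jωC) = -j/(ω·C) = 0 - j3.636 Ω
Step 3 — Series combination: Z_total = R + C = 170 - j3.636 Ω = 170∠-1.2° Ω.
Step 4 — Source phasor: V = 21.2∠64.4° V = 9.16 + j19.12 V.
Step 5 — Current: I = V / Z = 0.05145 + j0.1136 A = 0.1247∠65.6° A.
Step 6 — Complex power: S = V·I* = 2.643 - j0.05651 VA.
Step 7 — Real power: P = Re(S) = 2.643 W.
Step 8 — Reactive power: Q = Im(S) = -0.05651 VAR.
Step 9 — Apparent power: |S| = 2.643 VA.
Step 10 — Power factor: PF = P/|S| = 0.9998 (leading).

(a) P = 2.643 W  (b) Q = -0.05651 VAR  (c) S = 2.643 VA  (d) PF = 0.9998 (leading)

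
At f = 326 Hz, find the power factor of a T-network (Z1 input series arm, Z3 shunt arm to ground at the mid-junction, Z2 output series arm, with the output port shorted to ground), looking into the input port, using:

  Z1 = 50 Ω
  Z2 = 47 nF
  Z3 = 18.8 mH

Step 1 — Angular frequency: ω = 2π·f = 2π·326 = 2048 rad/s.
Step 2 — Component impedances:
  Z1: Z = R = 50 Ω
  Z2: Z = 1/(jωC) = -j/(ω·C) = 0 - j1.039e+04 Ω
  Z3: Z = jωL = j·2048·0.0188 = 0 + j38.51 Ω
Step 3 — With the output port shorted to ground, the output series arm Z2 runs from the junction to ground; the shunt arm Z3 also runs from the junction to ground. They appear in parallel: Z3 || Z2 = 0 + j38.65 Ω.
Step 4 — Series with input arm Z1: Z_in = Z1 + (Z3 || Z2) = 50 + j38.65 Ω = 63.2∠37.7° Ω.
Step 5 — Power factor: PF = cos(φ) = Re(Z)/|Z| = 50/63.198 = 0.7912.
Step 6 — Type: Im(Z) = 38.65 ⇒ lagging (phase φ = 37.7°).

PF = 0.7912 (lagging, φ = 37.7°)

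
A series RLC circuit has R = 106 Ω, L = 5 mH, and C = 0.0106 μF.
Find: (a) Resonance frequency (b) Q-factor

Step 1 — Resonance condition Im(Z)=0 gives ω₀ = 1/√(LC).
Step 2 — ω₀ = 1/√(0.005·1.06e-08) = 1.374e+05 rad/s.
Step 3 — f₀ = ω₀/(2π) = 2.186e+04 Hz.
Step 4 — Series Q: Q = ω₀L/R = 1.374e+05·0.005/106 = 6.479.

(a) f₀ = 2.186e+04 Hz  (b) Q = 6.479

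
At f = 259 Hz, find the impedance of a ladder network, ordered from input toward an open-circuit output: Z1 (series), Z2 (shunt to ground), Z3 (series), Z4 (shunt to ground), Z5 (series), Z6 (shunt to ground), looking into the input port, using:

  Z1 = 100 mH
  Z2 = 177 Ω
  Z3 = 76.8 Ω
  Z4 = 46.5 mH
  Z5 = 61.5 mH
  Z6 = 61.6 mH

Step 1 — Angular frequency: ω = 2π·f = 2π·259 = 1627 rad/s.
Step 2 — Component impedances:
  Z1: Z = jωL = j·1627·0.1 = 0 + j162.7 Ω
  Z2: Z = R = 177 Ω
  Z3: Z = R = 76.8 Ω
  Z4: Z = jωL = j·1627·0.0465 = 0 + j75.67 Ω
  Z5: Z = jωL = j·1627·0.0615 = 0 + j100.1 Ω
  Z6: Z = jωL = j·1627·0.0616 = 0 + j100.2 Ω
Step 3 — Ladder network (open output): work backward from the far end, alternating series and parallel combinations. Z_in = 59.08 + j188.3 Ω = 197.3∠72.6° Ω.

Z = 59.08 + j188.3 Ω = 197.3∠72.6° Ω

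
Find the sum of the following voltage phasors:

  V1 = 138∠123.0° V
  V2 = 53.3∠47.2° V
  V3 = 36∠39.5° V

Step 1 — Convert each phasor to rectangular form:
  V1 = 138·(cos(123.0°) + j·sin(123.0°)) = -75.16 + j115.7 V
  V2 = 53.3·(cos(47.2°) + j·sin(47.2°)) = 36.21 + j39.11 V
  V3 = 36·(cos(39.5°) + j·sin(39.5°)) = 27.78 + j22.9 V
Step 2 — Sum components: V_total = -11.17 + j177.7 V.
Step 3 — Convert to polar: |V_total| = 178.1 V, ∠V_total = 93.6°.

V_total = 178.1∠93.6° V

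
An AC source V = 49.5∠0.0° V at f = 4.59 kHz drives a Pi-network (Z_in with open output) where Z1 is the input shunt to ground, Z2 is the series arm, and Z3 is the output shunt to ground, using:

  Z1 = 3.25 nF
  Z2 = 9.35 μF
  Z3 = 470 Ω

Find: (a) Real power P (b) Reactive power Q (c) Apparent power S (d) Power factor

Step 1 — Angular frequency: ω = 2π·f = 2π·4590 = 2.884e+04 rad/s.
Step 2 — Component impedances:
  Z1: Z = 1/(jωC) = -j/(ω·C) = 0 - j1.067e+04 Ω
  Z2: Z = 1/(jωC) = -j/(ω·C) = 0 - j3.708 Ω
  Z3: Z = R = 470 Ω
Step 3 — With open output, the series arm Z2 and the output shunt Z3 appear in series to ground: Z2 + Z3 = 470 - j3.708 Ω.
Step 4 — Parallel with input shunt Z1: Z_in = Z1 || (Z2 + Z3) = 468.8 - j24.35 Ω = 469.4∠-3.0° Ω.
Step 5 — Source phasor: V = 49.5∠0.0° V = 49.5 V.
Step 6 — Current: I = V / Z = 0.1053 + j0.005471 A = 0.1055∠3.0° A.
Step 7 — Complex power: S = V·I* = 5.213 - j0.2708 VA.
Step 8 — Real power: P = Re(S) = 5.213 W.
Step 9 — Reactive power: Q = Im(S) = -0.2708 VAR.
Step 10 — Apparent power: |S| = 5.22 VA.
Step 11 — Power factor: PF = P/|S| = 0.9987 (leading).

(a) P = 5.213 W  (b) Q = -0.2708 VAR  (c) S = 5.22 VA  (d) PF = 0.9987 (leading)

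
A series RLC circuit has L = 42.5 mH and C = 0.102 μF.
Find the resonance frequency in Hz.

Step 1 — Resonance condition Im(Z)=0 gives ω₀ = 1/√(LC).
Step 2 — ω₀ = 1/√(0.0425·1.02e-07) = 1.519e+04 rad/s.
Step 3 — f₀ = ω₀/(2π) = 2417 Hz.

f₀ = 2417 Hz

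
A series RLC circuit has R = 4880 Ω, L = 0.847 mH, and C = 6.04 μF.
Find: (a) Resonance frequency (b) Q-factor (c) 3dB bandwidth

Step 1 — Resonance condition Im(Z)=0 gives ω₀ = 1/√(LC).
Step 2 — ω₀ = 1/√(0.000847·6.04e-06) = 1.398e+04 rad/s.
Step 3 — f₀ = ω₀/(2π) = 2225 Hz.
Step 4 — Series Q: Q = ω₀L/R = 1.398e+04·0.000847/4880 = 0.002427.
Step 5 — 3dB bandwidth: Δω = ω₀/Q = 5.762e+06 rad/s; BW = Δω/(2π) = 9.17e+05 Hz.

(a) f₀ = 2225 Hz  (b) Q = 0.002427  (c) BW = 9.17e+05 Hz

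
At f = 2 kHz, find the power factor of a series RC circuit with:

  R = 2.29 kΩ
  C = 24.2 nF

Step 1 — Angular frequency: ω = 2π·f = 2π·2000 = 1.257e+04 rad/s.
Step 2 — Component impedances:
  R: Z = R = 2290 Ω
  C: Z = 1/(jωC) = -j/(ω·C) = 0 - j3288 Ω
Step 3 — Series combination: Z_total = R + C = 2290 - j3288 Ω = 4007∠-55.1° Ω.
Step 4 — Power factor: PF = cos(φ) = Re(Z)/|Z| = 2290/4007 = 0.5715.
Step 5 — Type: Im(Z) = -3288 ⇒ leading (phase φ = -55.1°).

PF = 0.5715 (leading, φ = -55.1°)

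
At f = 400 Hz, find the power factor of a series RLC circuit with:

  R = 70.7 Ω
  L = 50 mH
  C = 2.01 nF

Step 1 — Angular frequency: ω = 2π·f = 2π·400 = 2513 rad/s.
Step 2 — Component impedances:
  R: Z = R = 70.7 Ω
  L: Z = jωL = j·2513·0.05 = 0 + j125.7 Ω
  C: Z = 1/(jωC) = -j/(ω·C) = 0 - j1.98e+05 Ω
Step 3 — Series combination: Z_total = R + L + C = 70.7 - j1.978e+05 Ω = 1.978e+05∠-90.0° Ω.
Step 4 — Power factor: PF = cos(φ) = Re(Z)/|Z| = 70.7/1.978e+05 = 0.0003574.
Step 5 — Type: Im(Z) = -1.978e+05 ⇒ leading (phase φ = -90.0°).

PF = 0.0003574 (leading, φ = -90.0°)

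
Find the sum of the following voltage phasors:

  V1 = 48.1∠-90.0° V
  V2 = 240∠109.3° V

Step 1 — Convert each phasor to rectangular form:
  V1 = 48.1·(cos(-90.0°) + j·sin(-90.0°)) = 0 - j48.1 V
  V2 = 240·(cos(109.3°) + j·sin(109.3°)) = -79.32 + j226.5 V
Step 2 — Sum components: V_total = -79.32 + j178.4 V.
Step 3 — Convert to polar: |V_total| = 195.3 V, ∠V_total = 114.0°.

V_total = 195.3∠114.0° V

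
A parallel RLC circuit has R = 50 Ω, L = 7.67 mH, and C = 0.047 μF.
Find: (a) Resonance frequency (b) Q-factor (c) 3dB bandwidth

Step 1 — Resonance: ω₀ = 1/√(LC) = 1/√(0.00767·4.7e-08) = 5.267e+04 rad/s.
Step 2 — f₀ = ω₀/(2π) = 8382 Hz.
Step 3 — Parallel Q: Q = R/(ω₀L) = 50/(5.267e+04·0.00767) = 0.1238.
Step 4 — Bandwidth: Δω = ω₀/Q = 4.255e+05 rad/s; BW = Δω/(2π) = 6.773e+04 Hz.

(a) f₀ = 8382 Hz  (b) Q = 0.1238  (c) BW = 6.773e+04 Hz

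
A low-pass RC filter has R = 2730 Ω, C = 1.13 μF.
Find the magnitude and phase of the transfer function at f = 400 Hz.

Step 1 — Angular frequency: ω = 2π·400 = 2513 rad/s.
Step 2 — Transfer function: H(jω) = 1/(1 + jωRC).
Step 3 — Denominator: 1 + jωRC = 1 + j·2513·2730·1.13e-06 = 1 + j7.753.
Step 4 — H = 0.01636 - j0.1269.
Step 5 — Magnitude: |H| = 0.1279 (-17.9 dB); phase: φ = -82.7°.

|H| = 0.1279 (-17.9 dB), φ = -82.7°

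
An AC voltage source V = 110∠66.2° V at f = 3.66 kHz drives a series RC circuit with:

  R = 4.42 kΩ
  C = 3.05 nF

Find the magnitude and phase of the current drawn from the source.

Step 1 — Angular frequency: ω = 2π·f = 2π·3660 = 2.3e+04 rad/s.
Step 2 — Component impedances:
  R: Z = R = 4420 Ω
  C: Z = 1/(jωC) = -j/(ω·C) = 0 - j1.426e+04 Ω
Step 3 — Series combination: Z_total = R + C = 4420 - j1.426e+04 Ω = 1.493e+04∠-72.8° Ω.
Step 4 — Source phasor: V = 110∠66.2° V = 44.39 + j100.6 V.
Step 5 — Ohm's law: I = V / Z_total = (44.39 + j100.6) / (4420 - j1.426e+04) = -0.00556 + j0.004837 A.
Step 6 — Convert to polar: |I| = 0.007369 A, ∠I = 139.0°.

I = 0.007369∠139.0° A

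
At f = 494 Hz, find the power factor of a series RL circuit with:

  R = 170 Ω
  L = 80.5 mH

Step 1 — Angular frequency: ω = 2π·f = 2π·494 = 3104 rad/s.
Step 2 — Component impedances:
  R: Z = R = 170 Ω
  L: Z = jωL = j·3104·0.0805 = 0 + j249.9 Ω
Step 3 — Series combination: Z_total = R + L = 170 + j249.9 Ω = 302.2∠55.8° Ω.
Step 4 — Power factor: PF = cos(φ) = Re(Z)/|Z| = 170/302.2 = 0.5625.
Step 5 — Type: Im(Z) = 249.9 ⇒ lagging (phase φ = 55.8°).

PF = 0.5625 (lagging, φ = 55.8°)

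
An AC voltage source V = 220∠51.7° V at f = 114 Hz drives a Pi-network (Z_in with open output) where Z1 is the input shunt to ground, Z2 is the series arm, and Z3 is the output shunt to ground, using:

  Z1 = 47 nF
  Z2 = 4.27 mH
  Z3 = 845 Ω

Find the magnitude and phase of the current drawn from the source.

Step 1 — Angular frequency: ω = 2π·f = 2π·114 = 716.3 rad/s.
Step 2 — Component impedances:
  Z1: Z = 1/(jωC) = -j/(ω·C) = 0 - j2.97e+04 Ω
  Z2: Z = jωL = j·716.3·0.00427 = 0 + j3.059 Ω
  Z3: Z = R = 845 Ω
Step 3 — With open output, the series arm Z2 and the output shunt Z3 appear in series to ground: Z2 + Z3 = 845 + j3.059 Ω.
Step 4 — Parallel with input shunt Z1: Z_in = Z1 || (Z2 + Z3) = 844.5 - j20.97 Ω = 844.8∠-1.4° Ω.
Step 5 — Source phasor: V = 220∠51.7° V = 136.4 + j172.7 V.
Step 6 — Ohm's law: I = V / Z_total = (136.4 + j172.7) / (844.5 - j20.97) = 0.1563 + j0.2083 A.
Step 7 — Convert to polar: |I| = 0.2604 A, ∠I = 53.1°.

I = 0.2604∠53.1° A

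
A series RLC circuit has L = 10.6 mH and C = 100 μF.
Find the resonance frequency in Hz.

Step 1 — Resonance condition Im(Z)=0 gives ω₀ = 1/√(LC).
Step 2 — ω₀ = 1/√(0.0106·0.0001) = 971.3 rad/s.
Step 3 — f₀ = ω₀/(2π) = 154.6 Hz.

f₀ = 154.6 Hz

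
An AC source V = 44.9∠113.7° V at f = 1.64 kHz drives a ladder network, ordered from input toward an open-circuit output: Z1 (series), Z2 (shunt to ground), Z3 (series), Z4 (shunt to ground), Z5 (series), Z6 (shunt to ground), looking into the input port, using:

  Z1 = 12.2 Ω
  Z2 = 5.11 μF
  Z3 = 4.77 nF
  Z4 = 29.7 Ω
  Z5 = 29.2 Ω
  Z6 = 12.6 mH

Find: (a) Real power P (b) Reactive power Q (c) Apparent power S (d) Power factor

Step 1 — Angular frequency: ω = 2π·f = 2π·1640 = 1.03e+04 rad/s.
Step 2 — Component impedances:
  Z1: Z = R = 12.2 Ω
  Z2: Z = 1/(jωC) = -j/(ω·C) = 0 - j18.99 Ω
  Z3: Z = 1/(jωC) = -j/(ω·C) = 0 - j2.035e+04 Ω
  Z4: Z = R = 29.7 Ω
  Z5: Z = R = 29.2 Ω
  Z6: Z = jωL = j·1.03e+04·0.0126 = 0 + j129.8 Ω
Step 3 — Ladder network (open output): work backward from the far end, alternating series and parallel combinations. Z_in = 12.2 - j18.97 Ω = 22.56∠-57.3° Ω.
Step 4 — Source phasor: V = 44.9∠113.7° V = -18.05 + j41.11 V.
Step 5 — Current: I = V / Z = -1.966 + j0.3128 A = 1.99∠171.0° A.
Step 6 — Complex power: S = V·I* = 48.34 - j75.17 VA.
Step 7 — Real power: P = Re(S) = 48.34 W.
Step 8 — Reactive power: Q = Im(S) = -75.17 VAR.
Step 9 — Apparent power: |S| = 89.37 VA.
Step 10 — Power factor: PF = P/|S| = 0.5408 (leading).

(a) P = 48.34 W  (b) Q = -75.17 VAR  (c) S = 89.37 VA  (d) PF = 0.5408 (leading)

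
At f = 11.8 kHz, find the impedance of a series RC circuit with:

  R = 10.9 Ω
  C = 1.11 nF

Step 1 — Angular frequency: ω = 2π·f = 2π·1.18e+04 = 7.414e+04 rad/s.
Step 2 — Component impedances:
  R: Z = R = 10.9 Ω
  C: Z = 1/(jωC) = -j/(ω·C) = 0 - j1.215e+04 Ω
Step 3 — Series combination: Z_total = R + C = 10.9 - j1.215e+04 Ω = 1.215e+04∠-89.9° Ω.

Z = 10.9 - j1.215e+04 Ω = 1.215e+04∠-89.9° Ω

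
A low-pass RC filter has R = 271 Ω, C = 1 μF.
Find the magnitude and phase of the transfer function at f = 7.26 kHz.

Step 1 — Angular frequency: ω = 2π·7260 = 4.562e+04 rad/s.
Step 2 — Transfer function: H(jω) = 1/(1 + jωRC).
Step 3 — Denominator: 1 + jωRC = 1 + j·4.562e+04·271·1e-06 = 1 + j12.36.
Step 4 — H = 0.006501 - j0.08037.
Step 5 — Magnitude: |H| = 0.08063 (-21.9 dB); phase: φ = -85.4°.

|H| = 0.08063 (-21.9 dB), φ = -85.4°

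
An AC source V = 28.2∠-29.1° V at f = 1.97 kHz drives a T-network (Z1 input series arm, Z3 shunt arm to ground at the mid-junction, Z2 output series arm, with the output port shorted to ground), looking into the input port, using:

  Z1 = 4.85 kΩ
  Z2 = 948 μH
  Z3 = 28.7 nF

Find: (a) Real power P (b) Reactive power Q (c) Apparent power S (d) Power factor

Step 1 — Angular frequency: ω = 2π·f = 2π·1970 = 1.238e+04 rad/s.
Step 2 — Component impedances:
  Z1: Z = R = 4850 Ω
  Z2: Z = jωL = j·1.238e+04·0.000948 = 0 + j11.73 Ω
  Z3: Z = 1/(jωC) = -j/(ω·C) = 0 - j2815 Ω
Step 3 — With the output port shorted to ground, the output series arm Z2 runs from the junction to ground; the shunt arm Z3 also runs from the junction to ground. They appear in parallel: Z3 || Z2 = 0 + j11.78 Ω.
Step 4 — Series with input arm Z1: Z_in = Z1 + (Z3 || Z2) = 4850 + j11.78 Ω = 4850∠0.1° Ω.
Step 5 — Source phasor: V = 28.2∠-29.1° V = 24.64 - j13.71 V.
Step 6 — Current: I = V / Z = 0.005074 - j0.00284 A = 0.005814∠-29.2° A.
Step 7 — Complex power: S = V·I* = 0.164 + j0.0003984 VA.
Step 8 — Real power: P = Re(S) = 0.164 W.
Step 9 — Reactive power: Q = Im(S) = 0.0003984 VAR.
Step 10 — Apparent power: |S| = 0.164 VA.
Step 11 — Power factor: PF = P/|S| = 1 (lagging).

(a) P = 0.164 W  (b) Q = 0.0003984 VAR  (c) S = 0.164 VA  (d) PF = 1 (lagging)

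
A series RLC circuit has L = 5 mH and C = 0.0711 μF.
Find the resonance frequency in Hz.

Step 1 — Resonance condition Im(Z)=0 gives ω₀ = 1/√(LC).
Step 2 — ω₀ = 1/√(0.005·7.11e-08) = 5.304e+04 rad/s.
Step 3 — f₀ = ω₀/(2π) = 8441 Hz.

f₀ = 8441 Hz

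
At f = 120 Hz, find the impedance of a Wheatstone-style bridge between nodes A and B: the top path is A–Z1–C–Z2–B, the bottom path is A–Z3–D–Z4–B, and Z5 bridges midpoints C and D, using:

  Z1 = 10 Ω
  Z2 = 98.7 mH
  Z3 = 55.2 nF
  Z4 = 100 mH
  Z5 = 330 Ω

Step 1 — Angular frequency: ω = 2π·f = 2π·120 = 754 rad/s.
Step 2 — Component impedances:
  Z1: Z = R = 10 Ω
  Z2: Z = jωL = j·754·0.0987 = 0 + j74.42 Ω
  Z3: Z = 1/(jωC) = -j/(ω·C) = 0 - j2.403e+04 Ω
  Z4: Z = jωL = j·754·0.1 = 0 + j75.4 Ω
  Z5: Z = R = 330 Ω
Step 3 — Bridge requires nodal analysis (the Z5 bridge couples midpoints C and D, so the two paths cannot be reduced to a simple series/parallel combination). Setting node B to ground and injecting 1 A at node A, the 3-node admittance system at A, C, D solves to V_A = Z_AB = 24.11 + j68.2 Ω = 72.34∠70.5° Ω.

Z = 24.11 + j68.2 Ω = 72.34∠70.5° Ω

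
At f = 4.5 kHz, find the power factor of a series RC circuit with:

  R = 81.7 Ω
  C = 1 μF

Step 1 — Angular frequency: ω = 2π·f = 2π·4500 = 2.827e+04 rad/s.
Step 2 — Component impedances:
  R: Z = R = 81.7 Ω
  C: Z = 1/(jωC) = -j/(ω·C) = 0 - j35.37 Ω
Step 3 — Series combination: Z_total = R + C = 81.7 - j35.37 Ω = 89.03∠-23.4° Ω.
Step 4 — Power factor: PF = cos(φ) = Re(Z)/|Z| = 81.7/89.03 = 0.9177.
Step 5 — Type: Im(Z) = -35.37 ⇒ leading (phase φ = -23.4°).

PF = 0.9177 (leading, φ = -23.4°)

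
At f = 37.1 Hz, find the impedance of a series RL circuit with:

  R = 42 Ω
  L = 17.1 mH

Step 1 — Angular frequency: ω = 2π·f = 2π·37.1 = 233.1 rad/s.
Step 2 — Component impedances:
  R: Z = R = 42 Ω
  L: Z = jωL = j·233.1·0.0171 = 0 + j3.986 Ω
Step 3 — Series combination: Z_total = R + L = 42 + j3.986 Ω = 42.19∠5.4° Ω.

Z = 42 + j3.986 Ω = 42.19∠5.4° Ω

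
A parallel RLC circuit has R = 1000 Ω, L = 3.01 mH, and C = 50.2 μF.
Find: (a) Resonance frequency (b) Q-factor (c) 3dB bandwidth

Step 1 — Resonance: ω₀ = 1/√(LC) = 1/√(0.00301·5.02e-05) = 2573 rad/s.
Step 2 — f₀ = ω₀/(2π) = 409.4 Hz.
Step 3 — Parallel Q: Q = R/(ω₀L) = 1000/(2573·0.00301) = 129.1.
Step 4 — Bandwidth: Δω = ω₀/Q = 19.92 rad/s; BW = Δω/(2π) = 3.17 Hz.

(a) f₀ = 409.4 Hz  (b) Q = 129.1  (c) BW = 3.17 Hz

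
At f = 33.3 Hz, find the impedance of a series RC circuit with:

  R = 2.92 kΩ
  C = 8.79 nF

Step 1 — Angular frequency: ω = 2π·f = 2π·33.3 = 209.2 rad/s.
Step 2 — Component impedances:
  R: Z = R = 2920 Ω
  C: Z = 1/(jωC) = -j/(ω·C) = 0 - j5.437e+05 Ω
Step 3 — Series combination: Z_total = R + C = 2920 - j5.437e+05 Ω = 5.437e+05∠-89.7° Ω.

Z = 2920 - j5.437e+05 Ω = 5.437e+05∠-89.7° Ω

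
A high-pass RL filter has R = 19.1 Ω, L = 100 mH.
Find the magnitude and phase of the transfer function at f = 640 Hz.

Step 1 — Angular frequency: ω = 2π·640 = 4021 rad/s.
Step 2 — Transfer function: H(jω) = jωL/(R + jωL).
Step 3 — Numerator jωL = j·402.1; denominator R + jωL = 19.1 + j402.1.
Step 4 — H = 0.9977 + j0.04739.
Step 5 — Magnitude: |H| = 0.9989 (-0.0 dB); phase: φ = 2.7°.

|H| = 0.9989 (-0.0 dB), φ = 2.7°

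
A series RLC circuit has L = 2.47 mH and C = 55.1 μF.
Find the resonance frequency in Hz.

Step 1 — Resonance condition Im(Z)=0 gives ω₀ = 1/√(LC).
Step 2 — ω₀ = 1/√(0.00247·5.51e-05) = 2711 rad/s.
Step 3 — f₀ = ω₀/(2π) = 431.4 Hz.

f₀ = 431.4 Hz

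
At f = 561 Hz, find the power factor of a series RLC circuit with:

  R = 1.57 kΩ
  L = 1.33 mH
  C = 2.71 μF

Step 1 — Angular frequency: ω = 2π·f = 2π·561 = 3525 rad/s.
Step 2 — Component impedances:
  R: Z = R = 1570 Ω
  L: Z = jωL = j·3525·0.00133 = 0 + j4.688 Ω
  C: Z = 1/(jωC) = -j/(ω·C) = 0 - j104.7 Ω
Step 3 — Series combination: Z_total = R + L + C = 1570 - j100 Ω = 1573∠-3.6° Ω.
Step 4 — Power factor: PF = cos(φ) = Re(Z)/|Z| = 1570/1573.2 = 0.998.
Step 5 — Type: Im(Z) = -100 ⇒ leading (phase φ = -3.6°).

PF = 0.998 (leading, φ = -3.6°)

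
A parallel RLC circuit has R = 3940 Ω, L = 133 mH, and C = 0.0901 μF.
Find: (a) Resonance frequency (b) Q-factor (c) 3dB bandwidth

Step 1 — Resonance: ω₀ = 1/√(LC) = 1/√(0.133·9.01e-08) = 9135 rad/s.
Step 2 — f₀ = ω₀/(2π) = 1454 Hz.
Step 3 — Parallel Q: Q = R/(ω₀L) = 3940/(9135·0.133) = 3.243.
Step 4 — Bandwidth: Δω = ω₀/Q = 2817 rad/s; BW = Δω/(2π) = 448.3 Hz.

(a) f₀ = 1454 Hz  (b) Q = 3.243  (c) BW = 448.3 Hz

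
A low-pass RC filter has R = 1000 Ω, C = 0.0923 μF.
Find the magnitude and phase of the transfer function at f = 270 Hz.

Step 1 — Angular frequency: ω = 2π·270 = 1696 rad/s.
Step 2 — Transfer function: H(jω) = 1/(1 + jωRC).
Step 3 — Denominator: 1 + jωRC = 1 + j·1696·1000·9.23e-08 = 1 + j0.1566.
Step 4 — H = 0.9761 - j0.1528.
Step 5 — Magnitude: |H| = 0.988 (-0.1 dB); phase: φ = -8.9°.

|H| = 0.988 (-0.1 dB), φ = -8.9°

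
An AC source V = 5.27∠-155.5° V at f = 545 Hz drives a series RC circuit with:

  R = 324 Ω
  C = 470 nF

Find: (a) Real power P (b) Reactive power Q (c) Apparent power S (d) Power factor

Step 1 — Angular frequency: ω = 2π·f = 2π·545 = 3424 rad/s.
Step 2 — Component impedances:
  R: Z = R = 324 Ω
  C: Z = 1/(jωC) = -j/(ω·C) = 0 - j621.3 Ω
Step 3 — Series combination: Z_total = R + C = 324 - j621.3 Ω = 700.7∠-62.5° Ω.
Step 4 — Source phasor: V = 5.27∠-155.5° V = -4.795 - j2.185 V.
Step 5 — Current: I = V / Z = -0.0003989 - j0.00751 A = 0.007521∠-93.0° A.
Step 6 — Complex power: S = V·I* = 0.01833 - j0.03514 VA.
Step 7 — Real power: P = Re(S) = 0.01833 W.
Step 8 — Reactive power: Q = Im(S) = -0.03514 VAR.
Step 9 — Apparent power: |S| = 0.03963 VA.
Step 10 — Power factor: PF = P/|S| = 0.4624 (leading).

(a) P = 0.01833 W  (b) Q = -0.03514 VAR  (c) S = 0.03963 VA  (d) PF = 0.4624 (leading)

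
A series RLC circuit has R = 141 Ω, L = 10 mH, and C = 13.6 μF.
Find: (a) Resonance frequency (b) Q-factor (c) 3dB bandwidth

Step 1 — Resonance: ω₀ = 1/√(LC) = 1/√(0.01·1.36e-05) = 2712 rad/s.
Step 2 — f₀ = ω₀/(2π) = 431.6 Hz.
Step 3 — Series Q: Q = ω₀L/R = 2712·0.01/141 = 0.1923.
Step 4 — Bandwidth: Δω = ω₀/Q = 1.41e+04 rad/s; BW = Δω/(2π) = 2244 Hz.

(a) f₀ = 431.6 Hz  (b) Q = 0.1923  (c) BW = 2244 Hz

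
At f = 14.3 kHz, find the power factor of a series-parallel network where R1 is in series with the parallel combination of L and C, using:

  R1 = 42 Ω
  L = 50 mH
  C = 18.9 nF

Step 1 — Angular frequency: ω = 2π·f = 2π·1.43e+04 = 8.985e+04 rad/s.
Step 2 — Component impedances:
  R1: Z = R = 42 Ω
  L: Z = jωL = j·8.985e+04·0.05 = 0 + j4492 Ω
  C: Z = 1/(jωC) = -j/(ω·C) = 0 - j588.9 Ω
Step 3 — Parallel branch: L || C = 1/(1/L + 1/C) = 0 - j677.7 Ω.
Step 4 — Series with R1: Z_total = R1 + (L || C) = 42 - j677.7 Ω = 679∠-86.5° Ω.
Step 5 — Power factor: PF = cos(φ) = Re(Z)/|Z| = 42/679.01 = 0.06185.
Step 6 — Type: Im(Z) = -677.7 ⇒ leading (phase φ = -86.5°).

PF = 0.06185 (leading, φ = -86.5°)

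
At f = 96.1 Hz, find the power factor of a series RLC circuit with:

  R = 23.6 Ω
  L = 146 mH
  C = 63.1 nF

Step 1 — Angular frequency: ω = 2π·f = 2π·96.1 = 603.8 rad/s.
Step 2 — Component impedances:
  R: Z = R = 23.6 Ω
  L: Z = jωL = j·603.8·0.146 = 0 + j88.16 Ω
  C: Z = 1/(jωC) = -j/(ω·C) = 0 - j2.625e+04 Ω
Step 3 — Series combination: Z_total = R + L + C = 23.6 - j2.616e+04 Ω = 2.616e+04∠-89.9° Ω.
Step 4 — Power factor: PF = cos(φ) = Re(Z)/|Z| = 23.6/26158 = 0.0009022.
Step 5 — Type: Im(Z) = -2.616e+04 ⇒ leading (phase φ = -89.9°).

PF = 0.0009022 (leading, φ = -89.9°)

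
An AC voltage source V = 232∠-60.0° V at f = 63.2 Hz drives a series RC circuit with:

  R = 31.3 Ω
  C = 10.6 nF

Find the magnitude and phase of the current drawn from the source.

Step 1 — Angular frequency: ω = 2π·f = 2π·63.2 = 397.1 rad/s.
Step 2 — Component impedances:
  R: Z = R = 31.3 Ω
  C: Z = 1/(jωC) = -j/(ω·C) = 0 - j2.376e+05 Ω
Step 3 — Series combination: Z_total = R + C = 31.3 - j2.376e+05 Ω = 2.376e+05∠-90.0° Ω.
Step 4 — Source phasor: V = 232∠-60.0° V = 116 - j200.9 V.
Step 5 — Ohm's law: I = V / Z_total = (116 - j200.9) / (31.3 - j2.376e+05) = 0.0008458 + j0.0004882 A.
Step 6 — Convert to polar: |I| = 0.0009765 A, ∠I = 30.0°.

I = 0.0009765∠30.0° A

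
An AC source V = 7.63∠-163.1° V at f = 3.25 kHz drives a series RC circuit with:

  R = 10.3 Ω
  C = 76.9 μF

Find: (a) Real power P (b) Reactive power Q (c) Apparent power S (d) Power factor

Step 1 — Angular frequency: ω = 2π·f = 2π·3250 = 2.042e+04 rad/s.
Step 2 — Component impedances:
  R: Z = R = 10.3 Ω
  C: Z = 1/(jωC) = -j/(ω·C) = 0 - j0.6368 Ω
Step 3 — Series combination: Z_total = R + C = 10.3 - j0.6368 Ω = 10.32∠-3.5° Ω.
Step 4 — Source phasor: V = 7.63∠-163.1° V = -7.3 - j2.218 V.
Step 5 — Current: I = V / Z = -0.6928 - j0.2582 A = 0.7394∠-159.6° A.
Step 6 — Complex power: S = V·I* = 5.631 - j0.3481 VA.
Step 7 — Real power: P = Re(S) = 5.631 W.
Step 8 — Reactive power: Q = Im(S) = -0.3481 VAR.
Step 9 — Apparent power: |S| = 5.641 VA.
Step 10 — Power factor: PF = P/|S| = 0.9981 (leading).

(a) P = 5.631 W  (b) Q = -0.3481 VAR  (c) S = 5.641 VA  (d) PF = 0.9981 (leading)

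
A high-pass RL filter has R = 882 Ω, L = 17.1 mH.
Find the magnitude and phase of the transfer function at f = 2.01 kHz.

Step 1 — Angular frequency: ω = 2π·2010 = 1.263e+04 rad/s.
Step 2 — Transfer function: H(jω) = jωL/(R + jωL).
Step 3 — Numerator jωL = j·216; denominator R + jωL = 882 + j216.
Step 4 — H = 0.05656 + j0.231.
Step 5 — Magnitude: |H| = 0.2378 (-12.5 dB); phase: φ = 76.2°.

|H| = 0.2378 (-12.5 dB), φ = 76.2°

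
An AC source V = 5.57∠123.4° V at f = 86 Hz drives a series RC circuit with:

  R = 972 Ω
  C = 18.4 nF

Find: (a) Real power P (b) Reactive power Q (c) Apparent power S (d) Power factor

Step 1 — Angular frequency: ω = 2π·f = 2π·86 = 540.4 rad/s.
Step 2 — Component impedances:
  R: Z = R = 972 Ω
  C: Z = 1/(jωC) = -j/(ω·C) = 0 - j1.006e+05 Ω
Step 3 — Series combination: Z_total = R + C = 972 - j1.006e+05 Ω = 1.006e+05∠-89.4° Ω.
Step 4 — Source phasor: V = 5.57∠123.4° V = -3.066 + j4.65 V.
Step 5 — Current: I = V / Z = -4.652e-05 - j3.004e-05 A = 5.538e-05∠-147.2° A.
Step 6 — Complex power: S = V·I* = 2.981e-06 - j0.0003084 VA.
Step 7 — Real power: P = Re(S) = 2.981e-06 W.
Step 8 — Reactive power: Q = Im(S) = -0.0003084 VAR.
Step 9 — Apparent power: |S| = 0.0003085 VA.
Step 10 — Power factor: PF = P/|S| = 0.009664 (leading).

(a) P = 2.981e-06 W  (b) Q = -0.0003084 VAR  (c) S = 0.0003085 VA  (d) PF = 0.009664 (leading)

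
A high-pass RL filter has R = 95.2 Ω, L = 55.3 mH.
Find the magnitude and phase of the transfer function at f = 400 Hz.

Step 1 — Angular frequency: ω = 2π·400 = 2513 rad/s.
Step 2 — Transfer function: H(jω) = jωL/(R + jωL).
Step 3 — Numerator jωL = j·139; denominator R + jωL = 95.2 + j139.
Step 4 — H = 0.6806 + j0.4662.
Step 5 — Magnitude: |H| = 0.825 (-1.7 dB); phase: φ = 34.4°.

|H| = 0.825 (-1.7 dB), φ = 34.4°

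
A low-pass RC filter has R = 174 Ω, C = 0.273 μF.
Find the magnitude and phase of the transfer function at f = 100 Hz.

Step 1 — Angular frequency: ω = 2π·100 = 628.3 rad/s.
Step 2 — Transfer function: H(jω) = 1/(1 + jωRC).
Step 3 — Denominator: 1 + jωRC = 1 + j·628.3·174·2.73e-07 = 1 + j0.02985.
Step 4 — H = 0.9991 - j0.02982.
Step 5 — Magnitude: |H| = 0.9996 (-0.0 dB); phase: φ = -1.7°.

|H| = 0.9996 (-0.0 dB), φ = -1.7°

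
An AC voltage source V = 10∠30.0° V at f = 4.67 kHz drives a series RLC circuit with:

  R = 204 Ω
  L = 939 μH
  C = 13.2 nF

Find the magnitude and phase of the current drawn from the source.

Step 1 — Angular frequency: ω = 2π·f = 2π·4670 = 2.934e+04 rad/s.
Step 2 — Component impedances:
  R: Z = R = 204 Ω
  L: Z = jωL = j·2.934e+04·0.000939 = 0 + j27.55 Ω
  C: Z = 1/(jωC) = -j/(ω·C) = 0 - j2582 Ω
Step 3 — Series combination: Z_total = R + L + C = 204 - j2554 Ω = 2562∠-85.4° Ω.
Step 4 — Source phasor: V = 10∠30.0° V = 8.66 + j5 V.
Step 5 — Ohm's law: I = V / Z_total = (8.66 + j5) / (204 - j2554) = -0.001676 + j0.003524 A.
Step 6 — Convert to polar: |I| = 0.003903 A, ∠I = 115.4°.

I = 0.003903∠115.4° A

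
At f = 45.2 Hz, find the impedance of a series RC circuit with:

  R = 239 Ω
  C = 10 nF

Step 1 — Angular frequency: ω = 2π·f = 2π·45.2 = 284 rad/s.
Step 2 — Component impedances:
  R: Z = R = 239 Ω
  C: Z = 1/(jωC) = -j/(ω·C) = 0 - j3.521e+05 Ω
Step 3 — Series combination: Z_total = R + C = 239 - j3.521e+05 Ω = 3.521e+05∠-90.0° Ω.

Z = 239 - j3.521e+05 Ω = 3.521e+05∠-90.0° Ω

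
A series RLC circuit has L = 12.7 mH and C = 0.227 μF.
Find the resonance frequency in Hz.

Step 1 — Resonance condition Im(Z)=0 gives ω₀ = 1/√(LC).
Step 2 — ω₀ = 1/√(0.0127·2.27e-07) = 1.862e+04 rad/s.
Step 3 — f₀ = ω₀/(2π) = 2964 Hz.

f₀ = 2964 Hz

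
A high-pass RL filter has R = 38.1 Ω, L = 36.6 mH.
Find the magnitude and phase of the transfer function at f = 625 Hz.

Step 1 — Angular frequency: ω = 2π·625 = 3927 rad/s.
Step 2 — Transfer function: H(jω) = jωL/(R + jωL).
Step 3 — Numerator jωL = j·143.7; denominator R + jωL = 38.1 + j143.7.
Step 4 — H = 0.9343 + j0.2477.
Step 5 — Magnitude: |H| = 0.9666 (-0.3 dB); phase: φ = 14.8°.

|H| = 0.9666 (-0.3 dB), φ = 14.8°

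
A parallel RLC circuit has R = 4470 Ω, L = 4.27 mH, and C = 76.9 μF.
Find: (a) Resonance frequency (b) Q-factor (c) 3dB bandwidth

Step 1 — Resonance: ω₀ = 1/√(LC) = 1/√(0.00427·7.69e-05) = 1745 rad/s.
Step 2 — f₀ = ω₀/(2π) = 277.7 Hz.
Step 3 — Parallel Q: Q = R/(ω₀L) = 4470/(1745·0.00427) = 599.9.
Step 4 — Bandwidth: Δω = ω₀/Q = 2.909 rad/s; BW = Δω/(2π) = 0.463 Hz.

(a) f₀ = 277.7 Hz  (b) Q = 599.9  (c) BW = 0.463 Hz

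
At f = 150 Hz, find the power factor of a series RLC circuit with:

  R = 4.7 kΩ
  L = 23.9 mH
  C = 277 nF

Step 1 — Angular frequency: ω = 2π·f = 2π·150 = 942.5 rad/s.
Step 2 — Component impedances:
  R: Z = R = 4700 Ω
  L: Z = jωL = j·942.5·0.0239 = 0 + j22.53 Ω
  C: Z = 1/(jωC) = -j/(ω·C) = 0 - j3830 Ω
Step 3 — Series combination: Z_total = R + L + C = 4700 - j3808 Ω = 6049∠-39.0° Ω.
Step 4 — Power factor: PF = cos(φ) = Re(Z)/|Z| = 4700/6049 = 0.777.
Step 5 — Type: Im(Z) = -3808 ⇒ leading (phase φ = -39.0°).

PF = 0.777 (leading, φ = -39.0°)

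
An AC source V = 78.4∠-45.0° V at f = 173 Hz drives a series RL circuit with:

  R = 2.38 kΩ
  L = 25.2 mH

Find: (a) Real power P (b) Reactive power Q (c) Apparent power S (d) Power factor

Step 1 — Angular frequency: ω = 2π·f = 2π·173 = 1087 rad/s.
Step 2 — Component impedances:
  R: Z = R = 2380 Ω
  L: Z = jωL = j·1087·0.0252 = 0 + j27.39 Ω
Step 3 — Series combination: Z_total = R + L = 2380 + j27.39 Ω = 2380∠0.7° Ω.
Step 4 — Source phasor: V = 78.4∠-45.0° V = 55.44 - j55.44 V.
Step 5 — Current: I = V / Z = 0.02302 - j0.02356 A = 0.03294∠-45.7° A.
Step 6 — Complex power: S = V·I* = 2.582 + j0.02972 VA.
Step 7 — Real power: P = Re(S) = 2.582 W.
Step 8 — Reactive power: Q = Im(S) = 0.02972 VAR.
Step 9 — Apparent power: |S| = 2.582 VA.
Step 10 — Power factor: PF = P/|S| = 0.9999 (lagging).

(a) P = 2.582 W  (b) Q = 0.02972 VAR  (c) S = 2.582 VA  (d) PF = 0.9999 (lagging)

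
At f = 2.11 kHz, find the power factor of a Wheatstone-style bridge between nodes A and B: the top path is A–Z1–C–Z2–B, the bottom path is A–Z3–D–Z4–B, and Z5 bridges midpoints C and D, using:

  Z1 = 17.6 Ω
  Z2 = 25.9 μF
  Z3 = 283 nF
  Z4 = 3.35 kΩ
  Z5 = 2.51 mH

Step 1 — Angular frequency: ω = 2π·f = 2π·2110 = 1.326e+04 rad/s.
Step 2 — Component impedances:
  Z1: Z = R = 17.6 Ω
  Z2: Z = 1/(jωC) = -j/(ω·C) = 0 - j2.912 Ω
  Z3: Z = 1/(jωC) = -j/(ω·C) = 0 - j266.5 Ω
  Z4: Z = R = 3350 Ω
  Z5: Z = jωL = j·1.326e+04·0.00251 = 0 + j33.28 Ω
Step 3 — Bridge requires nodal analysis (the Z5 bridge couples midpoints C and D, so the two paths cannot be reduced to a simple series/parallel combination). Setting node B to ground and injecting 1 A at node A, the 3-node admittance system at A, C, D solves to V_A = Z_AB = 17.5 - j4.237 Ω = 18.01∠-13.6° Ω.
Step 4 — Power factor: PF = cos(φ) = Re(Z)/|Z| = 17.5007/18.0062 = 0.9719.
Step 5 — Type: Im(Z) = -4.237 ⇒ leading (phase φ = -13.6°).

PF = 0.9719 (leading, φ = -13.6°)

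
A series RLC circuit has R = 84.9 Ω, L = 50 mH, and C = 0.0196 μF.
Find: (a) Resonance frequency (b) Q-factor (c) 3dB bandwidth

Step 1 — Resonance condition Im(Z)=0 gives ω₀ = 1/√(LC).
Step 2 — ω₀ = 1/√(0.05·1.96e-08) = 3.194e+04 rad/s.
Step 3 — f₀ = ω₀/(2π) = 5084 Hz.
Step 4 — Series Q: Q = ω₀L/R = 3.194e+04·0.05/84.9 = 18.81.
Step 5 — 3dB bandwidth: Δω = ω₀/Q = 1698 rad/s; BW = Δω/(2π) = 270.2 Hz.

(a) f₀ = 5084 Hz  (b) Q = 18.81  (c) BW = 270.2 Hz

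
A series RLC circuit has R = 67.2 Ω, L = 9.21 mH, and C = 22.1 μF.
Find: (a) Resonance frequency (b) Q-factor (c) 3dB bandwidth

Step 1 — Resonance condition Im(Z)=0 gives ω₀ = 1/√(LC).
Step 2 — ω₀ = 1/√(0.00921·2.21e-05) = 2217 rad/s.
Step 3 — f₀ = ω₀/(2π) = 352.8 Hz.
Step 4 — Series Q: Q = ω₀L/R = 2217·0.00921/67.2 = 0.3038.
Step 5 — 3dB bandwidth: Δω = ω₀/Q = 7296 rad/s; BW = Δω/(2π) = 1161 Hz.

(a) f₀ = 352.8 Hz  (b) Q = 0.3038  (c) BW = 1161 Hz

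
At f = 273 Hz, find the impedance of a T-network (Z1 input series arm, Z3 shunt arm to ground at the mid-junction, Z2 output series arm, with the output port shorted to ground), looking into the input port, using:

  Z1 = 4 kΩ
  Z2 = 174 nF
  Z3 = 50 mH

Step 1 — Angular frequency: ω = 2π·f = 2π·273 = 1715 rad/s.
Step 2 — Component impedances:
  Z1: Z = R = 4000 Ω
  Z2: Z = 1/(jωC) = -j/(ω·C) = 0 - j3350 Ω
  Z3: Z = jωL = j·1715·0.05 = 0 + j85.77 Ω
Step 3 — With the output port shorted to ground, the output series arm Z2 runs from the junction to ground; the shunt arm Z3 also runs from the junction to ground. They appear in parallel: Z3 || Z2 = 0 + j88.02 Ω.
Step 4 — Series with input arm Z1: Z_in = Z1 + (Z3 || Z2) = 4000 + j88.02 Ω = 4001∠1.3° Ω.

Z = 4000 + j88.02 Ω = 4001∠1.3° Ω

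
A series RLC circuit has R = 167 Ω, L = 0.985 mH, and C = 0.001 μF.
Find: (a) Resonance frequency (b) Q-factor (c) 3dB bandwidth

Step 1 — Resonance: ω₀ = 1/√(LC) = 1/√(0.000985·1e-09) = 1.008e+06 rad/s.
Step 2 — f₀ = ω₀/(2π) = 1.604e+05 Hz.
Step 3 — Series Q: Q = ω₀L/R = 1.008e+06·0.000985/167 = 5.943.
Step 4 — Bandwidth: Δω = ω₀/Q = 1.695e+05 rad/s; BW = Δω/(2π) = 2.698e+04 Hz.

(a) f₀ = 1.604e+05 Hz  (b) Q = 5.943  (c) BW = 2.698e+04 Hz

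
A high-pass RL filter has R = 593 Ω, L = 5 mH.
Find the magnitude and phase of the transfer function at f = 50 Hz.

Step 1 — Angular frequency: ω = 2π·50 = 314.2 rad/s.
Step 2 — Transfer function: H(jω) = jωL/(R + jωL).
Step 3 — Numerator jωL = j·1.571; denominator R + jωL = 593 + j1.571.
Step 4 — H = 7.017e-06 + j0.002649.
Step 5 — Magnitude: |H| = 0.002649 (-51.5 dB); phase: φ = 89.8°.

|H| = 0.002649 (-51.5 dB), φ = 89.8°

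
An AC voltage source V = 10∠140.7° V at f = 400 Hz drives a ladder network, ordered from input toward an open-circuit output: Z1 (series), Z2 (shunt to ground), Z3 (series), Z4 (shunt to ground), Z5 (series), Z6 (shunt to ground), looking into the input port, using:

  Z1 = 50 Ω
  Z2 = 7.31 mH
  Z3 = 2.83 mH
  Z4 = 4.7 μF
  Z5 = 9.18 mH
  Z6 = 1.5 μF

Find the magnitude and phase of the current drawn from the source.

Step 1 — Angular frequency: ω = 2π·f = 2π·400 = 2513 rad/s.
Step 2 — Component impedances:
  Z1: Z = R = 50 Ω
  Z2: Z = jωL = j·2513·0.00731 = 0 + j18.37 Ω
  Z3: Z = jωL = j·2513·0.00283 = 0 + j7.113 Ω
  Z4: Z = 1/(jωC) = -j/(ω·C) = 0 - j84.66 Ω
  Z5: Z = jωL = j·2513·0.00918 = 0 + j23.07 Ω
  Z6: Z = 1/(jωC) = -j/(ω·C) = 0 - j265.3 Ω
Step 3 — Ladder network (open output): work backward from the far end, alternating series and parallel combinations. Z_in = 50 + j27.43 Ω = 57.03∠28.8° Ω.
Step 4 — Source phasor: V = 10∠140.7° V = -7.738 + j6.334 V.
Step 5 — Ohm's law: I = V / Z_total = (-7.738 + j6.334) / (50 + j27.43) = -0.06553 + j0.1626 A.
Step 6 — Convert to polar: |I| = 0.1753 A, ∠I = 111.9°.

I = 0.1753∠111.9° A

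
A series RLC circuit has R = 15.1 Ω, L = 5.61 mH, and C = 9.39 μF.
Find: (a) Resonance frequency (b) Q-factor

Step 1 — Resonance condition Im(Z)=0 gives ω₀ = 1/√(LC).
Step 2 — ω₀ = 1/√(0.00561·9.39e-06) = 4357 rad/s.
Step 3 — f₀ = ω₀/(2π) = 693.4 Hz.
Step 4 — Series Q: Q = ω₀L/R = 4357·0.00561/15.1 = 1.619.

(a) f₀ = 693.4 Hz  (b) Q = 1.619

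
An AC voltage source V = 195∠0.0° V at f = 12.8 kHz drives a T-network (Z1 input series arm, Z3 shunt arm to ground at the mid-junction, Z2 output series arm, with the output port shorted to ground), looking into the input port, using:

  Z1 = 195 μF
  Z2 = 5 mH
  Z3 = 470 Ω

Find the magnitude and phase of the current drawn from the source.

Step 1 — Angular frequency: ω = 2π·f = 2π·1.28e+04 = 8.042e+04 rad/s.
Step 2 — Component impedances:
  Z1: Z = 1/(jωC) = -j/(ω·C) = 0 - j0.06376 Ω
  Z2: Z = jωL = j·8.042e+04·0.005 = 0 + j402.1 Ω
  Z3: Z = R = 470 Ω
Step 3 — With the output port shorted to ground, the output series arm Z2 runs from the junction to ground; the shunt arm Z3 also runs from the junction to ground. They appear in parallel: Z3 || Z2 = 198.6 + j232.2 Ω.
Step 4 — Series with input arm Z1: Z_in = Z1 + (Z3 || Z2) = 198.6 + j232.1 Ω = 305.5∠49.4° Ω.
Step 5 — Source phasor: V = 195∠0.0° V = 195 V.
Step 6 — Ohm's law: I = V / Z_total = (195) / (198.6 + j232.1) = 0.415 - j0.4849 A.
Step 7 — Convert to polar: |I| = 0.6383 A, ∠I = -49.4°.

I = 0.6383∠-49.4° A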